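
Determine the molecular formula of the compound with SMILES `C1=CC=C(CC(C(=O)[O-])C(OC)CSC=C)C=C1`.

Heavy atoms from the SMILES: 14 C, 3 O, 1 S.
Implicit hydrogens by atom environment:
  5 × C (aromatic): 1 H each → 5
  3 × C: 2 H each → 6
  3 × C: 1 H each → 3
  2 × O: no H
  1 × C: 3 H
  1 × C (aromatic): no H
  1 × C: no H
  1 × O (charge -1): no H
  1 × S: no H
  Total hydrogens = 17.
Net charge -1.
Molecular formula: C14H17O3S-

C14H17O3S-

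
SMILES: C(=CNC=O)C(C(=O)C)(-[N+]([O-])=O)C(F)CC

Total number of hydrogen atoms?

Hydrogens are implicit in SMILES; fill each atom to its normal valence:
  4 × C: 1 H each → 4
  3 × O: no H
  2 × C: 3 H each → 6
  2 × C: no H
  1 × C: 2 H
  1 × F: no H
  1 × N: 1 H
  1 × N (charge +1): no H
  1 × O (charge -1): no H
  Total hydrogens = 13.

13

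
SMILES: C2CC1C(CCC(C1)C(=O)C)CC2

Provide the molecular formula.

C12H20O

Heavy atoms from the SMILES: 12 C, 1 O.
Implicit hydrogens by atom environment:
  7 × C: 2 H each → 14
  3 × C: 1 H each → 3
  1 × C: 3 H
  1 × C: no H
  1 × O: no H
  Total hydrogens = 20.
Molecular formula: C12H20O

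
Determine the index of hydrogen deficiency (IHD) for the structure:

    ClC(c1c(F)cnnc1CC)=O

5

Molecular formula from the SMILES: C7H6ClFN2O.
DoU = (2C + 2 + N − H − X)/2 = (2·7 + 2 + 2 − 6 − 2)/2 = 10/2 = 5.
(Structurally: 1 ring(s) + 4 π bond(s) = 5.)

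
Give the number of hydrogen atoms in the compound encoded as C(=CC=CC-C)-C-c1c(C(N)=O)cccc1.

17

Hydrogens are implicit in SMILES; fill each atom to its normal valence:
  4 × C: 1 H each → 4
  4 × C (aromatic): 1 H each → 4
  2 × C: 2 H each → 4
  2 × C (aromatic): no H
  1 × C: 3 H
  1 × C: no H
  1 × N: 2 H
  1 × O: no H
  Total hydrogens = 17.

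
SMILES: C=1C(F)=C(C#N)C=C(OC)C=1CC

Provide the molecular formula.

C10H10FNO

Heavy atoms from the SMILES: 10 C, 1 F, 1 N, 1 O.
Implicit hydrogens by atom environment:
  4 × C (aromatic): no H
  2 × C: 3 H each → 6
  2 × C (aromatic): 1 H each → 2
  1 × C: 2 H
  1 × C: no H
  1 × F: no H
  1 × N: no H
  1 × O: no H
  Total hydrogens = 10.
Molecular formula: C10H10FNO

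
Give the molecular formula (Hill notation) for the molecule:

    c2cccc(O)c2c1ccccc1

Heavy atoms from the SMILES: 12 C, 1 O.
Implicit hydrogens by atom environment:
  9 × C (aromatic): 1 H each → 9
  3 × C (aromatic): no H
  1 × O: 1 H
  Total hydrogens = 10.
Molecular formula: C12H10O

C12H10O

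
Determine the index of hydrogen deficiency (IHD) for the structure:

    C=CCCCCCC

1

Molecular formula from the SMILES: C8H16.
DoU = (2C + 2 + N − H − X)/2 = (2·8 + 2 + 0 − 16 − 0)/2 = 2/2 = 1.
(Structurally: 0 ring(s) + 1 π bond(s) = 1.)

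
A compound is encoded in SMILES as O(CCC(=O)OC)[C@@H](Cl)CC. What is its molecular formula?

Heavy atoms from the SMILES: 7 C, 1 Cl, 3 O.
Implicit hydrogens by atom environment:
  3 × C: 2 H each → 6
  3 × O: no H
  2 × C: 3 H each → 6
  1 × C: 1 H
  1 × C: no H
  1 × Cl: no H
  Total hydrogens = 13.
Molecular formula: C7H13ClO3

C7H13ClO3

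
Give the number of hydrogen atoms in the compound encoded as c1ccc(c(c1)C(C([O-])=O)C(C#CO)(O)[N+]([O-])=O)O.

8

Hydrogens are implicit in SMILES; fill each atom to its normal valence:
  4 × C (aromatic): 1 H each → 4
  4 × C: no H
  3 × O: 1 H each → 3
  2 × C (aromatic): no H
  2 × O: no H
  2 × O (charge -1): no H
  1 × C: 1 H
  1 × N (charge +1): no H
  Total hydrogens = 8.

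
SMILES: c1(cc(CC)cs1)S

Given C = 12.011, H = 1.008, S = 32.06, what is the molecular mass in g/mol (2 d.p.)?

144.25

Molecular formula: C6H8S2.
M = 6×12.011 + 8×1.008 + 2×32.06 = 144.25 g/mol.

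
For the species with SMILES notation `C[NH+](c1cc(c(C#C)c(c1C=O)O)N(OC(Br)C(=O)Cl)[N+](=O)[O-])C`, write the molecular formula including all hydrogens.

Heavy atoms from the SMILES: 1 Br, 13 C, 1 Cl, 3 N, 6 O.
Implicit hydrogens by atom environment:
  5 × C (aromatic): no H
  4 × O: no H
  3 × C: 1 H each → 3
  2 × C: 3 H each → 6
  2 × C: no H
  1 × Br: no H
  1 × C (aromatic): 1 H
  1 × Cl: no H
  1 × N (charge +1): 1 H
  1 × N: no H
  1 × N (charge +1): no H
  1 × O: 1 H
  1 × O (charge -1): no H
  Total hydrogens = 12.
Net charge +1.
Molecular formula: C13H12BrClN3O6+

C13H12BrClN3O6+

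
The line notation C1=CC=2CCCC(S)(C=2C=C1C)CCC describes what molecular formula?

C14H20S

Heavy atoms from the SMILES: 14 C, 1 S.
Implicit hydrogens by atom environment:
  5 × C: 2 H each → 10
  3 × C (aromatic): 1 H each → 3
  3 × C (aromatic): no H
  2 × C: 3 H each → 6
  1 × C: no H
  1 × S: 1 H
  Total hydrogens = 20.
Molecular formula: C14H20S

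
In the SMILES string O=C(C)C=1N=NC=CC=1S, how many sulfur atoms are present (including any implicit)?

The symbol for sulfur appears 1 time in the SMILES.

1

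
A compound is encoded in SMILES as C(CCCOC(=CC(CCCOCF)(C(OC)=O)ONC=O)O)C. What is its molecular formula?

Heavy atoms from the SMILES: 15 C, 1 F, 1 N, 7 O.
Implicit hydrogens by atom environment:
  8 × C: 2 H each → 16
  6 × O: no H
  3 × C: no H
  2 × C: 3 H each → 6
  2 × C: 1 H each → 2
  1 × F: no H
  1 × N: 1 H
  1 × O: 1 H
  Total hydrogens = 26.
Molecular formula: C15H26FNO7

C15H26FNO7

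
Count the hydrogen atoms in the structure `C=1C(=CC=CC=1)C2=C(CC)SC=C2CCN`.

Hydrogens are implicit in SMILES; fill each atom to its normal valence:
  6 × C (aromatic): 1 H each → 6
  4 × C (aromatic): no H
  3 × C: 2 H each → 6
  1 × C: 3 H
  1 × N: 2 H
  1 × S (aromatic): no H
  Total hydrogens = 17.

17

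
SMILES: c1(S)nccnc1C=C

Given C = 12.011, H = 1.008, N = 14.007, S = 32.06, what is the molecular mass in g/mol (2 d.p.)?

Molecular formula: C6H6N2S.
M = 6×12.011 + 6×1.008 + 2×14.007 + 1×32.06 = 138.19 g/mol.

138.19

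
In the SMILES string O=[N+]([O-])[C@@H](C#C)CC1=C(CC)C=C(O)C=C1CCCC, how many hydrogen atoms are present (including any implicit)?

21

Hydrogens are implicit in SMILES; fill each atom to its normal valence:
  5 × C: 2 H each → 10
  4 × C (aromatic): no H
  2 × C: 3 H each → 6
  2 × C (aromatic): 1 H each → 2
  2 × C: 1 H each → 2
  1 × C: no H
  1 × N (charge +1): no H
  1 × O: 1 H
  1 × O: no H
  1 × O (charge -1): no H
  Total hydrogens = 21.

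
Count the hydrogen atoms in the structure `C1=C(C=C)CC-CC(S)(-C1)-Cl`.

13

Hydrogens are implicit in SMILES; fill each atom to its normal valence:
  5 × C: 2 H each → 10
  2 × C: 1 H each → 2
  2 × C: no H
  1 × Cl: no H
  1 × S: 1 H
  Total hydrogens = 13.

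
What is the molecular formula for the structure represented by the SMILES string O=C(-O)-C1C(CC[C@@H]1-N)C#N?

C7H10N2O2

Heavy atoms from the SMILES: 7 C, 2 N, 2 O.
Implicit hydrogens by atom environment:
  3 × C: 1 H each → 3
  2 × C: 2 H each → 4
  2 × C: no H
  1 × N: 2 H
  1 × N: no H
  1 × O: 1 H
  1 × O: no H
  Total hydrogens = 10.
Molecular formula: C7H10N2O2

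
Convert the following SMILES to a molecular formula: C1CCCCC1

Heavy atoms from the SMILES: 6 C.
Implicit hydrogens by atom environment:
  6 × C: 2 H each → 12
  Total hydrogens = 12.
Molecular formula: C6H12

C6H12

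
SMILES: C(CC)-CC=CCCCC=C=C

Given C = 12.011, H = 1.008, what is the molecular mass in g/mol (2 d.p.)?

Molecular formula: C12H20.
M = 12×12.011 + 20×1.008 = 164.29 g/mol.

164.29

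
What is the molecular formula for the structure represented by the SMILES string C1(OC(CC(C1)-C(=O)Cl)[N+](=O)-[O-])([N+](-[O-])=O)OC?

C7H9ClN2O7

Heavy atoms from the SMILES: 7 C, 1 Cl, 2 N, 7 O.
Implicit hydrogens by atom environment:
  5 × O: no H
  2 × C: 2 H each → 4
  2 × C: 1 H each → 2
  2 × C: no H
  2 × N (charge +1): no H
  2 × O (charge -1): no H
  1 × C: 3 H
  1 × Cl: no H
  Total hydrogens = 9.
Molecular formula: C7H9ClN2O7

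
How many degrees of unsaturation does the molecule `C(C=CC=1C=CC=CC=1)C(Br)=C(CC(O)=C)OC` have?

7

Molecular formula from the SMILES: C15H17BrO2.
DoU = (2C + 2 + N − H − X)/2 = (2·15 + 2 + 0 − 17 − 1)/2 = 14/2 = 7.
(Structurally: 1 ring(s) + 6 π bond(s) = 7.)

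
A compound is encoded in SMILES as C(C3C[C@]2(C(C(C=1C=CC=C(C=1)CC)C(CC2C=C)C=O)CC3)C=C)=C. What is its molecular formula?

Heavy atoms from the SMILES: 25 C, 1 O.
Implicit hydrogens by atom environment:
  9 × C: 1 H each → 9
  8 × C: 2 H each → 16
  4 × C (aromatic): 1 H each → 4
  2 × C (aromatic): no H
  1 × C: 3 H
  1 × C: no H
  1 × O: no H
  Total hydrogens = 32.
Molecular formula: C25H32O

C25H32O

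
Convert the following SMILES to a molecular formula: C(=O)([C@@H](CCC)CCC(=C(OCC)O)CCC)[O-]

C14H25O4-

Heavy atoms from the SMILES: 14 C, 4 O.
Implicit hydrogens by atom environment:
  7 × C: 2 H each → 14
  3 × C: 3 H each → 9
  3 × C: no H
  2 × O: no H
  1 × C: 1 H
  1 × O: 1 H
  1 × O (charge -1): no H
  Total hydrogens = 25.
Net charge -1.
Molecular formula: C14H25O4-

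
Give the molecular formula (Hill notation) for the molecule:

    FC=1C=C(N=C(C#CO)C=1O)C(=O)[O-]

C8H3FNO4-

Heavy atoms from the SMILES: 8 C, 1 F, 1 N, 4 O.
Implicit hydrogens by atom environment:
  4 × C (aromatic): no H
  3 × C: no H
  2 × O: 1 H each → 2
  1 × C (aromatic): 1 H
  1 × F: no H
  1 × N (aromatic): no H
  1 × O: no H
  1 × O (charge -1): no H
  Total hydrogens = 3.
Net charge -1.
Molecular formula: C8H3FNO4-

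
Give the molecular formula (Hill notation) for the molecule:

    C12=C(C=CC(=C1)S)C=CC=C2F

C10H7FS

Heavy atoms from the SMILES: 10 C, 1 F, 1 S.
Implicit hydrogens by atom environment:
  6 × C (aromatic): 1 H each → 6
  4 × C (aromatic): no H
  1 × F: no H
  1 × S: 1 H
  Total hydrogens = 7.
Molecular formula: C10H7FS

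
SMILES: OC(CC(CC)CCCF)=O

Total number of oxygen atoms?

2

The symbol for oxygen appears 2 times in the SMILES.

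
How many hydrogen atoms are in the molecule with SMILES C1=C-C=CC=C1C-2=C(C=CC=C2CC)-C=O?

14

Hydrogens are implicit in SMILES; fill each atom to its normal valence:
  8 × C (aromatic): 1 H each → 8
  4 × C (aromatic): no H
  1 × C: 3 H
  1 × C: 2 H
  1 × C: 1 H
  1 × O: no H
  Total hydrogens = 14.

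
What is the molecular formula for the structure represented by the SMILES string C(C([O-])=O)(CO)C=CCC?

C7H11O3-

Heavy atoms from the SMILES: 7 C, 3 O.
Implicit hydrogens by atom environment:
  3 × C: 1 H each → 3
  2 × C: 2 H each → 4
  1 × C: 3 H
  1 × C: no H
  1 × O: 1 H
  1 × O: no H
  1 × O (charge -1): no H
  Total hydrogens = 11.
Net charge -1.
Molecular formula: C7H11O3-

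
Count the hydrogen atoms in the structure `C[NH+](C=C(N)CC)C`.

15

Hydrogens are implicit in SMILES; fill each atom to its normal valence:
  3 × C: 3 H each → 9
  1 × C: 2 H
  1 × C: 1 H
  1 × C: no H
  1 × N: 2 H
  1 × N (charge +1): 1 H
  Total hydrogens = 15.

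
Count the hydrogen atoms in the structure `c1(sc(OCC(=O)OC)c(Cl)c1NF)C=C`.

Hydrogens are implicit in SMILES; fill each atom to its normal valence:
  4 × C (aromatic): no H
  3 × O: no H
  2 × C: 2 H each → 4
  1 × C: 3 H
  1 × C: 1 H
  1 × C: no H
  1 × Cl: no H
  1 × F: no H
  1 × N: 1 H
  1 × S (aromatic): no H
  Total hydrogens = 9.

9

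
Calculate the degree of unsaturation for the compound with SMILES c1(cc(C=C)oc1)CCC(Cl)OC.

Molecular formula from the SMILES: C10H13ClO2.
DoU = (2C + 2 + N − H − X)/2 = (2·10 + 2 + 0 − 13 − 1)/2 = 8/2 = 4.
(Structurally: 1 ring(s) + 3 π bond(s) = 4.)

4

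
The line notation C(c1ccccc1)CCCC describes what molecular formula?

C11H16

Heavy atoms from the SMILES: 11 C.
Implicit hydrogens by atom environment:
  5 × C (aromatic): 1 H each → 5
  4 × C: 2 H each → 8
  1 × C: 3 H
  1 × C (aromatic): no H
  Total hydrogens = 16.
Molecular formula: C11H16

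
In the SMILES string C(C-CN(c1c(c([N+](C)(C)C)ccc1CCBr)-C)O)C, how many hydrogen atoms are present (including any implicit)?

Hydrogens are implicit in SMILES; fill each atom to its normal valence:
  5 × C: 3 H each → 15
  5 × C: 2 H each → 10
  4 × C (aromatic): no H
  2 × C (aromatic): 1 H each → 2
  1 × Br: no H
  1 × N (charge +1): no H
  1 × N: no H
  1 × O: 1 H
  Total hydrogens = 28.

28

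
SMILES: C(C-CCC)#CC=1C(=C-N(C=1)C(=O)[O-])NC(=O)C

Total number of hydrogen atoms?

15

Hydrogens are implicit in SMILES; fill each atom to its normal valence:
  4 × C: no H
  3 × C: 2 H each → 6
  2 × C: 3 H each → 6
  2 × C (aromatic): 1 H each → 2
  2 × C (aromatic): no H
  2 × O: no H
  1 × N: 1 H
  1 × N (aromatic): no H
  1 × O (charge -1): no H
  Total hydrogens = 15.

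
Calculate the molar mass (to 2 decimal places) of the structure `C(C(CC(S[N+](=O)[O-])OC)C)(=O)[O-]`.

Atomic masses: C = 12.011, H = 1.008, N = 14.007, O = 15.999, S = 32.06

Molecular formula: C6H10NO5S-.
M = 6×12.011 + 10×1.008 + 1×14.007 + 5×15.999 + 1×32.06 = 208.21 g/mol.

208.21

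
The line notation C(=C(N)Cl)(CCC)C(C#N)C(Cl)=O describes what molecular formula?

C8H10Cl2N2O

Heavy atoms from the SMILES: 8 C, 2 Cl, 2 N, 1 O.
Implicit hydrogens by atom environment:
  4 × C: no H
  2 × C: 2 H each → 4
  2 × Cl: no H
  1 × C: 3 H
  1 × C: 1 H
  1 × N: 2 H
  1 × N: no H
  1 × O: no H
  Total hydrogens = 10.
Molecular formula: C8H10Cl2N2O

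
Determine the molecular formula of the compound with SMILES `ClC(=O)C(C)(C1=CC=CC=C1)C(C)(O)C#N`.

Heavy atoms from the SMILES: 12 C, 1 Cl, 1 N, 2 O.
Implicit hydrogens by atom environment:
  5 × C (aromatic): 1 H each → 5
  4 × C: no H
  2 × C: 3 H each → 6
  1 × C (aromatic): no H
  1 × Cl: no H
  1 × N: no H
  1 × O: 1 H
  1 × O: no H
  Total hydrogens = 12.
Molecular formula: C12H12ClNO2

C12H12ClNO2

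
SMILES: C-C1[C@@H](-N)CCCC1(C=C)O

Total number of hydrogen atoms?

17

Hydrogens are implicit in SMILES; fill each atom to its normal valence:
  4 × C: 2 H each → 8
  3 × C: 1 H each → 3
  1 × C: 3 H
  1 × C: no H
  1 × N: 2 H
  1 × O: 1 H
  Total hydrogens = 17.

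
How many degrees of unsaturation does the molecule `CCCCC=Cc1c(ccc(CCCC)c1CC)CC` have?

Molecular formula from the SMILES: C20H32.
DoU = (2C + 2 + N − H − X)/2 = (2·20 + 2 + 0 − 32 − 0)/2 = 10/2 = 5.
(Structurally: 1 ring(s) + 4 π bond(s) = 5.)

5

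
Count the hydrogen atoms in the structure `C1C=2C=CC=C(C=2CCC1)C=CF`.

13

Hydrogens are implicit in SMILES; fill each atom to its normal valence:
  4 × C: 2 H each → 8
  3 × C (aromatic): 1 H each → 3
  3 × C (aromatic): no H
  2 × C: 1 H each → 2
  1 × F: no H
  Total hydrogens = 13.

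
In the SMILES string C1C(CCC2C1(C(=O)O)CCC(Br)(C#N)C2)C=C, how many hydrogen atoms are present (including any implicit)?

18

Hydrogens are implicit in SMILES; fill each atom to its normal valence:
  7 × C: 2 H each → 14
  4 × C: no H
  3 × C: 1 H each → 3
  1 × Br: no H
  1 × N: no H
  1 × O: 1 H
  1 × O: no H
  Total hydrogens = 18.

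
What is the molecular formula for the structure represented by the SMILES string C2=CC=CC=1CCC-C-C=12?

Heavy atoms from the SMILES: 10 C.
Implicit hydrogens by atom environment:
  4 × C: 2 H each → 8
  4 × C (aromatic): 1 H each → 4
  2 × C (aromatic): no H
  Total hydrogens = 12.
Molecular formula: C10H12

C10H12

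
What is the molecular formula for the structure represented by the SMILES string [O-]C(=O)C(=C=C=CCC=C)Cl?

C8H6ClO2-

Heavy atoms from the SMILES: 8 C, 1 Cl, 2 O.
Implicit hydrogens by atom environment:
  4 × C: no H
  2 × C: 2 H each → 4
  2 × C: 1 H each → 2
  1 × Cl: no H
  1 × O: no H
  1 × O (charge -1): no H
  Total hydrogens = 6.
Net charge -1.
Molecular formula: C8H6ClO2-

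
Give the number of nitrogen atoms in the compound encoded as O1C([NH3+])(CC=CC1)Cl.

1

The symbol for nitrogen appears 1 time in the SMILES.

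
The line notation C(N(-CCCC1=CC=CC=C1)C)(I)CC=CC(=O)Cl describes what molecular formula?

C15H19ClINO

Heavy atoms from the SMILES: 15 C, 1 Cl, 1 I, 1 N, 1 O.
Implicit hydrogens by atom environment:
  5 × C (aromatic): 1 H each → 5
  4 × C: 2 H each → 8
  3 × C: 1 H each → 3
  1 × C: 3 H
  1 × C: no H
  1 × C (aromatic): no H
  1 × Cl: no H
  1 × I: no H
  1 × N: no H
  1 × O: no H
  Total hydrogens = 19.
Molecular formula: C15H19ClINO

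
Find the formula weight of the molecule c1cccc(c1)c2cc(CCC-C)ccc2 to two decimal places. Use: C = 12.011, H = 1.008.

Molecular formula: C16H18.
M = 16×12.011 + 18×1.008 = 210.32 g/mol.

210.32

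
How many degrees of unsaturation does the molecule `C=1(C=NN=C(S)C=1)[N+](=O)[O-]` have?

5

Molecular formula from the SMILES: C4H3N3O2S.
DoU = (2C + 2 + N − H − X)/2 = (2·4 + 2 + 3 − 3 − 0)/2 = 10/2 = 5.
(Structurally: 1 ring(s) + 4 π bond(s) = 5.)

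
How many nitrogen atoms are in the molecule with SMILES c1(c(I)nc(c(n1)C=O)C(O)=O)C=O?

The symbol for nitrogen appears 2 times in the SMILES.

2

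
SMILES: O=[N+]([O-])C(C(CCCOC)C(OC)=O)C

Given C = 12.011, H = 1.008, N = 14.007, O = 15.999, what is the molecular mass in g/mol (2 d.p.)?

Molecular formula: C9H17NO5.
M = 9×12.011 + 17×1.008 + 1×14.007 + 5×15.999 = 219.24 g/mol.

219.24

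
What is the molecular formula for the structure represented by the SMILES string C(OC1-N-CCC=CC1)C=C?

Heavy atoms from the SMILES: 9 C, 1 N, 1 O.
Implicit hydrogens by atom environment:
  5 × C: 2 H each → 10
  4 × C: 1 H each → 4
  1 × N: 1 H
  1 × O: no H
  Total hydrogens = 15.
Molecular formula: C9H15NO

C9H15NO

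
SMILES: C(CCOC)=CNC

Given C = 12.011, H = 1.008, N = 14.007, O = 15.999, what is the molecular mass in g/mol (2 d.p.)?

115.18

Molecular formula: C6H13NO.
M = 6×12.011 + 13×1.008 + 1×14.007 + 1×15.999 = 115.18 g/mol.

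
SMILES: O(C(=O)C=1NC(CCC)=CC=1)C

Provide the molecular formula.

C9H13NO2

Heavy atoms from the SMILES: 9 C, 1 N, 2 O.
Implicit hydrogens by atom environment:
  2 × C: 3 H each → 6
  2 × C: 2 H each → 4
  2 × C (aromatic): 1 H each → 2
  2 × C (aromatic): no H
  2 × O: no H
  1 × C: no H
  1 × N (aromatic): 1 H
  Total hydrogens = 13.
Molecular formula: C9H13NO2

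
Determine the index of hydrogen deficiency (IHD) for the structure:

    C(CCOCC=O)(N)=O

2

Molecular formula from the SMILES: C5H9NO3.
DoU = (2C + 2 + N − H − X)/2 = (2·5 + 2 + 1 − 9 − 0)/2 = 4/2 = 2.
(Structurally: 0 ring(s) + 2 π bond(s) = 2.)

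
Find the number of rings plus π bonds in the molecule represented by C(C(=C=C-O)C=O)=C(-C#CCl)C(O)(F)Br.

6

Molecular formula from the SMILES: C9H5BrClFO3.
DoU = (2C + 2 + N − H − X)/2 = (2·9 + 2 + 0 − 5 − 3)/2 = 12/2 = 6.
(Structurally: 0 ring(s) + 6 π bond(s) = 6.)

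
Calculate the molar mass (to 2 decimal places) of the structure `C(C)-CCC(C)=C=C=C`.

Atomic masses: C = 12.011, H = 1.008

Molecular formula: C9H14.
M = 9×12.011 + 14×1.008 = 122.21 g/mol.

122.21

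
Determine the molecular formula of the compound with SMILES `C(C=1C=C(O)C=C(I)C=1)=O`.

Heavy atoms from the SMILES: 7 C, 1 I, 2 O.
Implicit hydrogens by atom environment:
  3 × C (aromatic): 1 H each → 3
  3 × C (aromatic): no H
  1 × C: 1 H
  1 × I: no H
  1 × O: 1 H
  1 × O: no H
  Total hydrogens = 5.
Molecular formula: C7H5IO2

C7H5IO2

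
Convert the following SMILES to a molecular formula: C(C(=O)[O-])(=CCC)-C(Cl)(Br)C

Heavy atoms from the SMILES: 1 Br, 7 C, 1 Cl, 2 O.
Implicit hydrogens by atom environment:
  3 × C: no H
  2 × C: 3 H each → 6
  1 × Br: no H
  1 × C: 2 H
  1 × C: 1 H
  1 × Cl: no H
  1 × O: no H
  1 × O (charge -1): no H
  Total hydrogens = 9.
Net charge -1.
Molecular formula: C7H9BrClO2-

C7H9BrClO2-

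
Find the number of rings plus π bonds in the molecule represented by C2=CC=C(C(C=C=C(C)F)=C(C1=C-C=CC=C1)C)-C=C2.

Molecular formula from the SMILES: C19H17F.
DoU = (2C + 2 + N − H − X)/2 = (2·19 + 2 + 0 − 17 − 1)/2 = 22/2 = 11.
(Structurally: 2 ring(s) + 9 π bond(s) = 11.)

11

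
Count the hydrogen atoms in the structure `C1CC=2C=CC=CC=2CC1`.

Hydrogens are implicit in SMILES; fill each atom to its normal valence:
  4 × C: 2 H each → 8
  4 × C (aromatic): 1 H each → 4
  2 × C (aromatic): no H
  Total hydrogens = 12.

12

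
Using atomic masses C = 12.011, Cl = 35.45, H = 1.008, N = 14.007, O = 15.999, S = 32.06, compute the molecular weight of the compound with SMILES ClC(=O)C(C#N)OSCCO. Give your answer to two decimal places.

Molecular formula: C5H6ClNO3S.
M = 5×12.011 + 1×35.45 + 6×1.008 + 1×14.007 + 3×15.999 + 1×32.06 = 195.62 g/mol.

195.62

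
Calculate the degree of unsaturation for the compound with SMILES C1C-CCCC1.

Molecular formula from the SMILES: C6H12.
DoU = (2C + 2 + N − H − X)/2 = (2·6 + 2 + 0 − 12 − 0)/2 = 2/2 = 1.
(Structurally: 1 ring(s) + 0 π bond(s) = 1.)

1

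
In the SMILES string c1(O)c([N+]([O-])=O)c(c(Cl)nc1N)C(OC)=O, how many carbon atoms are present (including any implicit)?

7

The symbol for carbon appears 7 times in the SMILES. Lowercase c denotes aromatic carbon and counts toward C.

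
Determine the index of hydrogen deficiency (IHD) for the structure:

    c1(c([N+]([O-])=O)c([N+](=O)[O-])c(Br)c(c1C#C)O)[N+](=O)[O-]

9

Molecular formula from the SMILES: C8H2BrN3O7.
DoU = (2C + 2 + N − H − X)/2 = (2·8 + 2 + 3 − 2 − 1)/2 = 18/2 = 9.
(Structurally: 1 ring(s) + 8 π bond(s) = 9.)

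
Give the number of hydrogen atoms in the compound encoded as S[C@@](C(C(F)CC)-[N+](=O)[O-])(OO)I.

9

Hydrogens are implicit in SMILES; fill each atom to its normal valence:
  2 × C: 1 H each → 2
  2 × O: no H
  1 × C: 3 H
  1 × C: 2 H
  1 × C: no H
  1 × F: no H
  1 × I: no H
  1 × N (charge +1): no H
  1 × O: 1 H
  1 × O (charge -1): no H
  1 × S: 1 H
  Total hydrogens = 9.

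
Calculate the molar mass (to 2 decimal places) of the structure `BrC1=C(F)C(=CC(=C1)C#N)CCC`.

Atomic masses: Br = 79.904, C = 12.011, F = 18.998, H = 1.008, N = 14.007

242.09

Molecular formula: C10H9BrFN.
M = 1×79.904 + 10×12.011 + 1×18.998 + 9×1.008 + 1×14.007 = 242.09 g/mol.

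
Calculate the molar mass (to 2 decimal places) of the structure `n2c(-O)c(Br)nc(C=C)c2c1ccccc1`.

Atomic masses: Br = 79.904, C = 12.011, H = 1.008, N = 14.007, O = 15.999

277.12

Molecular formula: C12H9BrN2O.
M = 1×79.904 + 12×12.011 + 9×1.008 + 2×14.007 + 1×15.999 = 277.12 g/mol.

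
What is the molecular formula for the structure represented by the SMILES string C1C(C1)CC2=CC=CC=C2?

Heavy atoms from the SMILES: 10 C.
Implicit hydrogens by atom environment:
  5 × C (aromatic): 1 H each → 5
  3 × C: 2 H each → 6
  1 × C: 1 H
  1 × C (aromatic): no H
  Total hydrogens = 12.
Molecular formula: C10H12

C10H12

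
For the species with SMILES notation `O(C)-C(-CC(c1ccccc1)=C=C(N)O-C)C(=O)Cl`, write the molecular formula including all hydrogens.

C14H16ClNO3

Heavy atoms from the SMILES: 14 C, 1 Cl, 1 N, 3 O.
Implicit hydrogens by atom environment:
  5 × C (aromatic): 1 H each → 5
  4 × C: no H
  3 × O: no H
  2 × C: 3 H each → 6
  1 × C: 2 H
  1 × C: 1 H
  1 × C (aromatic): no H
  1 × Cl: no H
  1 × N: 2 H
  Total hydrogens = 16.
Molecular formula: C14H16ClNO3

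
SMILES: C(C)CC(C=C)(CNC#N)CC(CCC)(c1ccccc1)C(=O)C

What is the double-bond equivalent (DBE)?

Molecular formula from the SMILES: C21H30N2O.
DoU = (2C + 2 + N − H − X)/2 = (2·21 + 2 + 2 − 30 − 0)/2 = 16/2 = 8.
(Structurally: 1 ring(s) + 7 π bond(s) = 8.)

8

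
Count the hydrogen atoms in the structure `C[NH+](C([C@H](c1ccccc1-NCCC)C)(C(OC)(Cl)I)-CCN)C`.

Hydrogens are implicit in SMILES; fill each atom to its normal valence:
  5 × C: 3 H each → 15
  4 × C: 2 H each → 8
  4 × C (aromatic): 1 H each → 4
  2 × C: no H
  2 × C (aromatic): no H
  1 × C: 1 H
  1 × Cl: no H
  1 × I: no H
  1 × N: 2 H
  1 × N (charge +1): 1 H
  1 × N: 1 H
  1 × O: no H
  Total hydrogens = 32.

32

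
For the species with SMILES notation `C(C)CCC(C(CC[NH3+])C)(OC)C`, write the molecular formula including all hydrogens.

Heavy atoms from the SMILES: 11 C, 1 N, 1 O.
Implicit hydrogens by atom environment:
  5 × C: 2 H each → 10
  4 × C: 3 H each → 12
  1 × C: 1 H
  1 × C: no H
  1 × N (charge +1): 3 H
  1 × O: no H
  Total hydrogens = 26.
Net charge +1.
Molecular formula: C11H26NO+

C11H26NO+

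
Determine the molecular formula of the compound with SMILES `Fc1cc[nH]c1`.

Heavy atoms from the SMILES: 4 C, 1 F, 1 N.
Implicit hydrogens by atom environment:
  3 × C (aromatic): 1 H each → 3
  1 × C (aromatic): no H
  1 × F: no H
  1 × N (aromatic): 1 H
  Total hydrogens = 4.
Molecular formula: C4H4FN

C4H4FN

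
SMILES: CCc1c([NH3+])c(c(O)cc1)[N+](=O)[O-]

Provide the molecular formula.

C8H11N2O3+

Heavy atoms from the SMILES: 8 C, 2 N, 3 O.
Implicit hydrogens by atom environment:
  4 × C (aromatic): no H
  2 × C (aromatic): 1 H each → 2
  1 × C: 3 H
  1 × C: 2 H
  1 × N (charge +1): 3 H
  1 × N (charge +1): no H
  1 × O: 1 H
  1 × O: no H
  1 × O (charge -1): no H
  Total hydrogens = 11.
Net charge +1.
Molecular formula: C8H11N2O3+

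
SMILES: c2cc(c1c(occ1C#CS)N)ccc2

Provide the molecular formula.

Heavy atoms from the SMILES: 12 C, 1 N, 1 O, 1 S.
Implicit hydrogens by atom environment:
  6 × C (aromatic): 1 H each → 6
  4 × C (aromatic): no H
  2 × C: no H
  1 × N: 2 H
  1 × O (aromatic): no H
  1 × S: 1 H
  Total hydrogens = 9.
Molecular formula: C12H9NOS

C12H9NOS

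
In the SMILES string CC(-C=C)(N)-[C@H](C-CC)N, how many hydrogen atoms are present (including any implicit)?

Hydrogens are implicit in SMILES; fill each atom to its normal valence:
  3 × C: 2 H each → 6
  2 × C: 3 H each → 6
  2 × C: 1 H each → 2
  2 × N: 2 H each → 4
  1 × C: no H
  Total hydrogens = 18.

18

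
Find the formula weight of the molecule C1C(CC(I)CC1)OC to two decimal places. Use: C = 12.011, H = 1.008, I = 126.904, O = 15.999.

Molecular formula: C7H13IO.
M = 7×12.011 + 13×1.008 + 1×126.904 + 1×15.999 = 240.08 g/mol.

240.08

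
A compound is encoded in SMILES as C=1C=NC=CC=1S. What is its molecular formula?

C5H5NS

Heavy atoms from the SMILES: 5 C, 1 N, 1 S.
Implicit hydrogens by atom environment:
  4 × C (aromatic): 1 H each → 4
  1 × C (aromatic): no H
  1 × N (aromatic): no H
  1 × S: 1 H
  Total hydrogens = 5.
Molecular formula: C5H5NS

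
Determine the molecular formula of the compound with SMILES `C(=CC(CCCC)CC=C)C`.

C11H20

Heavy atoms from the SMILES: 11 C.
Implicit hydrogens by atom environment:
  5 × C: 2 H each → 10
  4 × C: 1 H each → 4
  2 × C: 3 H each → 6
  Total hydrogens = 20.
Molecular formula: C11H20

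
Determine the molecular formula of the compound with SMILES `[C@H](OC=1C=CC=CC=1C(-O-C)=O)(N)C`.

Heavy atoms from the SMILES: 10 C, 1 N, 3 O.
Implicit hydrogens by atom environment:
  4 × C (aromatic): 1 H each → 4
  3 × O: no H
  2 × C: 3 H each → 6
  2 × C (aromatic): no H
  1 × C: 1 H
  1 × C: no H
  1 × N: 2 H
  Total hydrogens = 13.
Molecular formula: C10H13NO3

C10H13NO3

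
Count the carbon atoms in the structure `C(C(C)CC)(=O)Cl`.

The symbol for carbon appears 5 times in the SMILES. (Cl is a single chlorine, not C + l.)

5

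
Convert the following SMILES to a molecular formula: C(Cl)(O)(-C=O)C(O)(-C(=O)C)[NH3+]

Heavy atoms from the SMILES: 5 C, 1 Cl, 1 N, 4 O.
Implicit hydrogens by atom environment:
  3 × C: no H
  2 × O: 1 H each → 2
  2 × O: no H
  1 × C: 3 H
  1 × C: 1 H
  1 × Cl: no H
  1 × N (charge +1): 3 H
  Total hydrogens = 9.
Net charge +1.
Molecular formula: C5H9ClNO4+

C5H9ClNO4+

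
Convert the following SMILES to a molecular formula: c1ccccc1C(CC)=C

Heavy atoms from the SMILES: 10 C.
Implicit hydrogens by atom environment:
  5 × C (aromatic): 1 H each → 5
  2 × C: 2 H each → 4
  1 × C: 3 H
  1 × C: no H
  1 × C (aromatic): no H
  Total hydrogens = 12.
Molecular formula: C10H12

C10H12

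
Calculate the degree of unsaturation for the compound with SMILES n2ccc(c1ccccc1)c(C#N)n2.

Molecular formula from the SMILES: C11H7N3.
DoU = (2C + 2 + N − H − X)/2 = (2·11 + 2 + 3 − 7 − 0)/2 = 20/2 = 10.
(Structurally: 2 ring(s) + 8 π bond(s) = 10.)

10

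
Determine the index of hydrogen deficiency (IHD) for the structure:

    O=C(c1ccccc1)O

Molecular formula from the SMILES: C7H6O2.
DoU = (2C + 2 + N − H − X)/2 = (2·7 + 2 + 0 − 6 − 0)/2 = 10/2 = 5.
(Structurally: 1 ring(s) + 4 π bond(s) = 5.)

5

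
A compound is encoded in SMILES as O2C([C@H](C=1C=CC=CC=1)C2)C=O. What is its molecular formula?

Heavy atoms from the SMILES: 10 C, 2 O.
Implicit hydrogens by atom environment:
  5 × C (aromatic): 1 H each → 5
  3 × C: 1 H each → 3
  2 × O: no H
  1 × C: 2 H
  1 × C (aromatic): no H
  Total hydrogens = 10.
Molecular formula: C10H10O2

C10H10O2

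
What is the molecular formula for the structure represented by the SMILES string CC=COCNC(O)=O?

C5H9NO3

Heavy atoms from the SMILES: 5 C, 1 N, 3 O.
Implicit hydrogens by atom environment:
  2 × C: 1 H each → 2
  2 × O: no H
  1 × C: 3 H
  1 × C: 2 H
  1 × C: no H
  1 × N: 1 H
  1 × O: 1 H
  Total hydrogens = 9.
Molecular formula: C5H9NO3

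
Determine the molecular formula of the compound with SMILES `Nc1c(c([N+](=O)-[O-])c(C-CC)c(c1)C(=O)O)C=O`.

C11H12N2O5

Heavy atoms from the SMILES: 11 C, 2 N, 5 O.
Implicit hydrogens by atom environment:
  5 × C (aromatic): no H
  3 × O: no H
  2 × C: 2 H each → 4
  1 × C: 3 H
  1 × C (aromatic): 1 H
  1 × C: 1 H
  1 × C: no H
  1 × N: 2 H
  1 × N (charge +1): no H
  1 × O: 1 H
  1 × O (charge -1): no H
  Total hydrogens = 12.
Molecular formula: C11H12N2O5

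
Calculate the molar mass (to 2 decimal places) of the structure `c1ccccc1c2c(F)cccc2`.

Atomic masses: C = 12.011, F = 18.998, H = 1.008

172.20

Molecular formula: C12H9F.
M = 12×12.011 + 1×18.998 + 9×1.008 = 172.20 g/mol.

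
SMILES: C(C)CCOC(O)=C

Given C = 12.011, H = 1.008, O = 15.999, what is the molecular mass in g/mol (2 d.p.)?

Molecular formula: C6H12O2.
M = 6×12.011 + 12×1.008 + 2×15.999 = 116.16 g/mol.

116.16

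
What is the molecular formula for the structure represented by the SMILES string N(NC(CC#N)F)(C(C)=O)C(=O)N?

Heavy atoms from the SMILES: 6 C, 1 F, 4 N, 2 O.
Implicit hydrogens by atom environment:
  3 × C: no H
  2 × N: no H
  2 × O: no H
  1 × C: 3 H
  1 × C: 2 H
  1 × C: 1 H
  1 × F: no H
  1 × N: 2 H
  1 × N: 1 H
  Total hydrogens = 9.
Molecular formula: C6H9FN4O2

C6H9FN4O2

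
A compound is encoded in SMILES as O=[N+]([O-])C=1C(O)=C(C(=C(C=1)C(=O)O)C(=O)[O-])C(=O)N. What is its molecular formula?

Heavy atoms from the SMILES: 9 C, 2 N, 8 O.
Implicit hydrogens by atom environment:
  5 × C (aromatic): no H
  4 × O: no H
  3 × C: no H
  2 × O: 1 H each → 2
  2 × O (charge -1): no H
  1 × C (aromatic): 1 H
  1 × N: 2 H
  1 × N (charge +1): no H
  Total hydrogens = 5.
Net charge -1.
Molecular formula: C9H5N2O8-

C9H5N2O8-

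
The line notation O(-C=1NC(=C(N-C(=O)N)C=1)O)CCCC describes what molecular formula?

Heavy atoms from the SMILES: 9 C, 3 N, 3 O.
Implicit hydrogens by atom environment:
  3 × C: 2 H each → 6
  3 × C (aromatic): no H
  2 × O: no H
  1 × C: 3 H
  1 × C (aromatic): 1 H
  1 × C: no H
  1 × N: 2 H
  1 × N (aromatic): 1 H
  1 × N: 1 H
  1 × O: 1 H
  Total hydrogens = 15.
Molecular formula: C9H15N3O3

C9H15N3O3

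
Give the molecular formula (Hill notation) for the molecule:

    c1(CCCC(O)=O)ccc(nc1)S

Heavy atoms from the SMILES: 9 C, 1 N, 2 O, 1 S.
Implicit hydrogens by atom environment:
  3 × C: 2 H each → 6
  3 × C (aromatic): 1 H each → 3
  2 × C (aromatic): no H
  1 × C: no H
  1 × N (aromatic): no H
  1 × O: 1 H
  1 × O: no H
  1 × S: 1 H
  Total hydrogens = 11.
Molecular formula: C9H11NO2S

C9H11NO2S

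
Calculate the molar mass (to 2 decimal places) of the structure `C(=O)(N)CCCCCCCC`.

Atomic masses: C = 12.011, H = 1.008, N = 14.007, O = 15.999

157.26

Molecular formula: C9H19NO.
M = 9×12.011 + 19×1.008 + 1×14.007 + 1×15.999 = 157.26 g/mol.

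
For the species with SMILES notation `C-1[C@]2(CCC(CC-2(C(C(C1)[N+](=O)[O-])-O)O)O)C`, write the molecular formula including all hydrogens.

C11H19NO5

Heavy atoms from the SMILES: 11 C, 1 N, 5 O.
Implicit hydrogens by atom environment:
  5 × C: 2 H each → 10
  3 × C: 1 H each → 3
  3 × O: 1 H each → 3
  2 × C: no H
  1 × C: 3 H
  1 × N (charge +1): no H
  1 × O: no H
  1 × O (charge -1): no H
  Total hydrogens = 19.
Molecular formula: C11H19NO5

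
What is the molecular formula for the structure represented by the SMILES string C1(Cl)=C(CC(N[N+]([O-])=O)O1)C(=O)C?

C6H7ClN2O4

Heavy atoms from the SMILES: 6 C, 1 Cl, 2 N, 4 O.
Implicit hydrogens by atom environment:
  3 × C: no H
  3 × O: no H
  1 × C: 3 H
  1 × C: 2 H
  1 × C: 1 H
  1 × Cl: no H
  1 × N: 1 H
  1 × N (charge +1): no H
  1 × O (charge -1): no H
  Total hydrogens = 7.
Molecular formula: C6H7ClN2O4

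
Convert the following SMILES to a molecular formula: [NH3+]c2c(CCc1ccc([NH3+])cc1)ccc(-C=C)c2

[C16H20N2]2+

Heavy atoms from the SMILES: 16 C, 2 N.
Implicit hydrogens by atom environment:
  7 × C (aromatic): 1 H each → 7
  5 × C (aromatic): no H
  3 × C: 2 H each → 6
  2 × N (charge +1): 3 H each → 6
  1 × C: 1 H
  Total hydrogens = 20.
Net charge +2.
Molecular formula: [C16H20N2]2+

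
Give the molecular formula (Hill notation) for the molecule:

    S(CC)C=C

Heavy atoms from the SMILES: 4 C, 1 S.
Implicit hydrogens by atom environment:
  2 × C: 2 H each → 4
  1 × C: 3 H
  1 × C: 1 H
  1 × S: no H
  Total hydrogens = 8.
Molecular formula: C4H8S

C4H8S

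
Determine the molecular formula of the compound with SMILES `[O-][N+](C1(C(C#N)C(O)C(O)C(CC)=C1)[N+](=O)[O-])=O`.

Heavy atoms from the SMILES: 9 C, 3 N, 6 O.
Implicit hydrogens by atom environment:
  4 × C: 1 H each → 4
  3 × C: no H
  2 × N (charge +1): no H
  2 × O: 1 H each → 2
  2 × O: no H
  2 × O (charge -1): no H
  1 × C: 3 H
  1 × C: 2 H
  1 × N: no H
  Total hydrogens = 11.
Molecular formula: C9H11N3O6

C9H11N3O6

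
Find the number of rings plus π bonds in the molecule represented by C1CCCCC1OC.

1

Molecular formula from the SMILES: C7H14O.
DoU = (2C + 2 + N − H − X)/2 = (2·7 + 2 + 0 − 14 − 0)/2 = 2/2 = 1.
(Structurally: 1 ring(s) + 0 π bond(s) = 1.)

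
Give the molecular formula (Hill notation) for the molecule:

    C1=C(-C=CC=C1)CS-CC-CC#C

Heavy atoms from the SMILES: 12 C, 1 S.
Implicit hydrogens by atom environment:
  5 × C (aromatic): 1 H each → 5
  4 × C: 2 H each → 8
  1 × C: 1 H
  1 × C: no H
  1 × C (aromatic): no H
  1 × S: no H
  Total hydrogens = 14.
Molecular formula: C12H14S

C12H14S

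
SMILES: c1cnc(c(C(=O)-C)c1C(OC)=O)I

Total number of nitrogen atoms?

The symbol for nitrogen appears 1 time in the SMILES.

1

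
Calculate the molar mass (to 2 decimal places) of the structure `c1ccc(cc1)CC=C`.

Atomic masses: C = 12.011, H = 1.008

118.18

Molecular formula: C9H10.
M = 9×12.011 + 10×1.008 = 118.18 g/mol.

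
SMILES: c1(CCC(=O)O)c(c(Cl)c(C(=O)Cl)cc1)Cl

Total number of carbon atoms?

The symbol for carbon appears 10 times in the SMILES. Lowercase c denotes aromatic carbon and counts toward C.

10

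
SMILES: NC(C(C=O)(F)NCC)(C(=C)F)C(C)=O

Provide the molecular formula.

Heavy atoms from the SMILES: 9 C, 2 F, 2 N, 2 O.
Implicit hydrogens by atom environment:
  4 × C: no H
  2 × C: 3 H each → 6
  2 × C: 2 H each → 4
  2 × F: no H
  2 × O: no H
  1 × C: 1 H
  1 × N: 2 H
  1 × N: 1 H
  Total hydrogens = 14.
Molecular formula: C9H14F2N2O2

C9H14F2N2O2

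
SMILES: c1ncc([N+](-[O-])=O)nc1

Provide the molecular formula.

Heavy atoms from the SMILES: 4 C, 3 N, 2 O.
Implicit hydrogens by atom environment:
  3 × C (aromatic): 1 H each → 3
  2 × N (aromatic): no H
  1 × C (aromatic): no H
  1 × N (charge +1): no H
  1 × O: no H
  1 × O (charge -1): no H
  Total hydrogens = 3.
Molecular formula: C4H3N3O2

C4H3N3O2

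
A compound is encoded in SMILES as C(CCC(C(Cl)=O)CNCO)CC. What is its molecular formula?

C9H18ClNO2

Heavy atoms from the SMILES: 9 C, 1 Cl, 1 N, 2 O.
Implicit hydrogens by atom environment:
  6 × C: 2 H each → 12
  1 × C: 3 H
  1 × C: 1 H
  1 × C: no H
  1 × Cl: no H
  1 × N: 1 H
  1 × O: 1 H
  1 × O: no H
  Total hydrogens = 18.
Molecular formula: C9H18ClNO2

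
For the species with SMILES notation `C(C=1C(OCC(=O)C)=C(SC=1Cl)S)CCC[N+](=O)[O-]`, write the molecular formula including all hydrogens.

Heavy atoms from the SMILES: 11 C, 1 Cl, 1 N, 4 O, 2 S.
Implicit hydrogens by atom environment:
  5 × C: 2 H each → 10
  4 × C (aromatic): no H
  3 × O: no H
  1 × C: 3 H
  1 × C: no H
  1 × Cl: no H
  1 × N (charge +1): no H
  1 × O (charge -1): no H
  1 × S: 1 H
  1 × S (aromatic): no H
  Total hydrogens = 14.
Molecular formula: C11H14ClNO4S2

C11H14ClNO4S2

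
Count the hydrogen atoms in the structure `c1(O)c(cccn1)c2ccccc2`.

9

Hydrogens are implicit in SMILES; fill each atom to its normal valence:
  8 × C (aromatic): 1 H each → 8
  3 × C (aromatic): no H
  1 × N (aromatic): no H
  1 × O: 1 H
  Total hydrogens = 9.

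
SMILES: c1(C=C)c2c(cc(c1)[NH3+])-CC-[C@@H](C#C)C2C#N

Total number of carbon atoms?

15

The symbol for carbon appears 15 times in the SMILES. Lowercase c denotes aromatic carbon and counts toward C.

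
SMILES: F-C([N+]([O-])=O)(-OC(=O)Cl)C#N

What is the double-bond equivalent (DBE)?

Molecular formula from the SMILES: C3ClFN2O4.
DoU = (2C + 2 + N − H − X)/2 = (2·3 + 2 + 2 − 0 − 2)/2 = 8/2 = 4.
(Structurally: 0 ring(s) + 4 π bond(s) = 4.)

4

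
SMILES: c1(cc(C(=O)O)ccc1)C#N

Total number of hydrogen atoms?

Hydrogens are implicit in SMILES; fill each atom to its normal valence:
  4 × C (aromatic): 1 H each → 4
  2 × C (aromatic): no H
  2 × C: no H
  1 × N: no H
  1 × O: 1 H
  1 × O: no H
  Total hydrogens = 5.

5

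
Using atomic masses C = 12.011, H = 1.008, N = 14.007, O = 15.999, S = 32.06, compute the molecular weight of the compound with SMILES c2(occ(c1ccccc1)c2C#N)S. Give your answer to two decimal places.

201.24

Molecular formula: C11H7NOS.
M = 11×12.011 + 7×1.008 + 1×14.007 + 1×15.999 + 1×32.06 = 201.24 g/mol.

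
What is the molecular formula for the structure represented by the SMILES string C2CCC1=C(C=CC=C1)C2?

C10H12

Heavy atoms from the SMILES: 10 C.
Implicit hydrogens by atom environment:
  4 × C: 2 H each → 8
  4 × C (aromatic): 1 H each → 4
  2 × C (aromatic): no H
  Total hydrogens = 12.
Molecular formula: C10H12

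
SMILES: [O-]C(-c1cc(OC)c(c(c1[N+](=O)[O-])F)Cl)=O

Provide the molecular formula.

C8H4ClFNO5-

Heavy atoms from the SMILES: 8 C, 1 Cl, 1 F, 1 N, 5 O.
Implicit hydrogens by atom environment:
  5 × C (aromatic): no H
  3 × O: no H
  2 × O (charge -1): no H
  1 × C: 3 H
  1 × C (aromatic): 1 H
  1 × C: no H
  1 × Cl: no H
  1 × F: no H
  1 × N (charge +1): no H
  Total hydrogens = 4.
Net charge -1.
Molecular formula: C8H4ClFNO5-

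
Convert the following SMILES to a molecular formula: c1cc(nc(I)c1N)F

C5H4FIN2

Heavy atoms from the SMILES: 5 C, 1 F, 1 I, 2 N.
Implicit hydrogens by atom environment:
  3 × C (aromatic): no H
  2 × C (aromatic): 1 H each → 2
  1 × F: no H
  1 × I: no H
  1 × N: 2 H
  1 × N (aromatic): no H
  Total hydrogens = 4.
Molecular formula: C5H4FIN2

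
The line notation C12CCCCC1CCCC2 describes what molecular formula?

C10H18

Heavy atoms from the SMILES: 10 C.
Implicit hydrogens by atom environment:
  8 × C: 2 H each → 16
  2 × C: 1 H each → 2
  Total hydrogens = 18.
Molecular formula: C10H18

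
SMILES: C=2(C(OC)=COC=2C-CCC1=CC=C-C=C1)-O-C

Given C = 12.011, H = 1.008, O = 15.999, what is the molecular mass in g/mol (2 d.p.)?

Molecular formula: C15H18O3.
M = 15×12.011 + 18×1.008 + 3×15.999 = 246.31 g/mol.

246.31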